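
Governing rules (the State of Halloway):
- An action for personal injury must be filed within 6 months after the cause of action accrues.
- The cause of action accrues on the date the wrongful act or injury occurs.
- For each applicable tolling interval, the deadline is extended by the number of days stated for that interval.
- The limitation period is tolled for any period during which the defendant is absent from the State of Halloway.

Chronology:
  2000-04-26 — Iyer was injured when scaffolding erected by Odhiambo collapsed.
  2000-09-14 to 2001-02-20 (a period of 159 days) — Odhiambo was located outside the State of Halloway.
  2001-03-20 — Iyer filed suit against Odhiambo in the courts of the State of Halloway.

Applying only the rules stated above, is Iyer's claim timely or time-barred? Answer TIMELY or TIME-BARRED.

TIMELY

The claim accrued on 2000-04-26, when the wrongful act occurred.
The untolled deadline — 6 months after 2000-04-26 — is 2000-10-26.
The defendant's absence from the jurisdiction from 2000-09-14 to 2001-02-20 tolled the period for 159 days, extending the deadline to 2001-04-03.
Iyer filed on 2001-03-20, before the 2001-04-03 deadline, so the action is timely.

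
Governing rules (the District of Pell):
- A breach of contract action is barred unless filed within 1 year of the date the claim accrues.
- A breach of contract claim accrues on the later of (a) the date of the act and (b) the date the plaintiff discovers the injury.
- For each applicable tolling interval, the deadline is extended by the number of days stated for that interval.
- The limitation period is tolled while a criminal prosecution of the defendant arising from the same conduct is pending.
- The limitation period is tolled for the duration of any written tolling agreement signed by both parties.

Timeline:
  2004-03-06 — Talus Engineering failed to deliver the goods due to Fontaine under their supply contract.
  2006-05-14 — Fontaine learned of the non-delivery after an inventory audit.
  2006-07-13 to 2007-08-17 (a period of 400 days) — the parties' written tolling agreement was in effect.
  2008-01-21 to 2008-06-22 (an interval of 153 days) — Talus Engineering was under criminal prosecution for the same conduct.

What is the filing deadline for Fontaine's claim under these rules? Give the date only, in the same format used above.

Taking the later of the act (2004-03-06) and discovery (2006-05-14), the claim accrued on 2006-05-14.
The untolled deadline — 1 year after 2006-05-14 — is 2007-05-14.
Because the written tolling agreement ran from 2006-07-13 to 2007-08-17, the deadline is extended by 400 days to 2008-06-17.
Because the pending criminal prosecution ran from 2008-01-21 to 2008-06-22, the deadline is extended by 153 days to 2008-11-17.

2008-11-17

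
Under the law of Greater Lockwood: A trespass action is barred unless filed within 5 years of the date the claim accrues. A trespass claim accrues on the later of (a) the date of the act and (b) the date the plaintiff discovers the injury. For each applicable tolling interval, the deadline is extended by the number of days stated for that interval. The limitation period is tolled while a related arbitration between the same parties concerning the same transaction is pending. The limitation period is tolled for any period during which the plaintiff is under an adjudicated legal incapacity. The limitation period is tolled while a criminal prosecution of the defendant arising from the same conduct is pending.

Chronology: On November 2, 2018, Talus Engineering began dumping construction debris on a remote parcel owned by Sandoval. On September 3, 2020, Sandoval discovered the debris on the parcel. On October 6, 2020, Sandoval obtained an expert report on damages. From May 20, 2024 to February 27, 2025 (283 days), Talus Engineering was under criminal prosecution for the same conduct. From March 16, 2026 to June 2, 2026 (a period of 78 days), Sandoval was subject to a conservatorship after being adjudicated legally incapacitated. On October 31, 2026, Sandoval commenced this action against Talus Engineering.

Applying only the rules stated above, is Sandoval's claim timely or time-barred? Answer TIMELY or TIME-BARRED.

TIME-BARRED

The claim accrued on September 3, 2020 — the later of the November 2, 2018 act and the September 3, 2020 discovery.
The untolled deadline — 5 years after September 3, 2020 — is September 3, 2025.
The period was tolled for 283 days by the pending criminal prosecution (May 20, 2024 to February 27, 2025), pushing the deadline to June 13, 2026.
Because the plaintiff's legal incapacity ran from March 16, 2026 to June 2, 2026, the deadline is extended by 78 days to August 30, 2026.
None of the other events listed affects the running of the period under the stated rules.
Filing on October 31, 2026 missed the August 30, 2026 deadline — the action is time-barred.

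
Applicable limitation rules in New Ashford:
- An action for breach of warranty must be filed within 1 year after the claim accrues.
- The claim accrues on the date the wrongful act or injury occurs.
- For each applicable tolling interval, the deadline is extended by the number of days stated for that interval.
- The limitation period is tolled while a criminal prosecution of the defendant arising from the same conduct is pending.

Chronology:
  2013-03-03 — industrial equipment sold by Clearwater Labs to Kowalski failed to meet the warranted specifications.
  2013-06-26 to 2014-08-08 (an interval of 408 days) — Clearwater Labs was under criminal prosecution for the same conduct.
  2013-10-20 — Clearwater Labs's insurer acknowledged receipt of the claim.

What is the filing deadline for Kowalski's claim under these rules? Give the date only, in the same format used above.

2015-04-15

The claim accrued on 2013-03-03, the date of the act.
1 year from 2013-03-03 is 2014-03-03.
The period was tolled for 408 days by the pending criminal prosecution (2013-06-26 to 2014-08-08), pushing the deadline to 2015-04-15.
Nothing else in the chronology tolls or restarts the period.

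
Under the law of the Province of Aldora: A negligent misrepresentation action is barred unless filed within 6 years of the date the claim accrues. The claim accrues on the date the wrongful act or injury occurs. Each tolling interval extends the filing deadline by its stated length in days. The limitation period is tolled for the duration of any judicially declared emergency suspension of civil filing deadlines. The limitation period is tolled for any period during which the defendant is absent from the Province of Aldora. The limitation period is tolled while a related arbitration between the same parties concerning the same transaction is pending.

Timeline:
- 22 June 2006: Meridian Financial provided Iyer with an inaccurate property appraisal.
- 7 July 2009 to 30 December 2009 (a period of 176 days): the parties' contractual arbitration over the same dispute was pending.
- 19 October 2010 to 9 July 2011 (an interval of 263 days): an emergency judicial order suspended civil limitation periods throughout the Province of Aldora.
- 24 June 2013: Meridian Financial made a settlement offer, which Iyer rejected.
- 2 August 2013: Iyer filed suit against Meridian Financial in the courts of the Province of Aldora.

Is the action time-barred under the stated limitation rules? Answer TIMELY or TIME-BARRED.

The claim accrued on 22 June 2006, when the wrongful act occurred.
The untolled deadline — 6 years after 22 June 2006 — is 22 June 2012.
Because the pending related arbitration ran from 7 July 2009 to 30 December 2009, the deadline is extended by 176 days to 15 December 2012.
The period was tolled for 263 days by the emergency suspension of filing deadlines (19 October 2010 to 9 July 2011), pushing the deadline to 4 September 2013.
The other events in the timeline have no effect on the limitation period under the stated rules.
Filing on 2 August 2013 beat the 4 September 2013 deadline — the action is timely.

TIMELY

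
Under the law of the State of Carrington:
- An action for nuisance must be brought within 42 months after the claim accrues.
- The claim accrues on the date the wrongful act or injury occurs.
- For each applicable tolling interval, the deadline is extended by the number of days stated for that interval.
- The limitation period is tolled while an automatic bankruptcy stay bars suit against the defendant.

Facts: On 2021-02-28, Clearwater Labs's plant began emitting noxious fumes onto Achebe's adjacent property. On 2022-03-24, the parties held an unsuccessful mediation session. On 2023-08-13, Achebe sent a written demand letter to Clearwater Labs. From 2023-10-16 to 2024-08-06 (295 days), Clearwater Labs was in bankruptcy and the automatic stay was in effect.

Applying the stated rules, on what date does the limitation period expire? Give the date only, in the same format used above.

The limitation period began to run on 2021-02-28.
42 months from 2021-02-28 is 2024-08-28.
The automatic bankruptcy stay from 2023-10-16 to 2024-08-06 tolled the period for 295 days, extending the deadline to 2025-06-19.
None of the other events listed affects the running of the period under the stated rules.

2025-06-19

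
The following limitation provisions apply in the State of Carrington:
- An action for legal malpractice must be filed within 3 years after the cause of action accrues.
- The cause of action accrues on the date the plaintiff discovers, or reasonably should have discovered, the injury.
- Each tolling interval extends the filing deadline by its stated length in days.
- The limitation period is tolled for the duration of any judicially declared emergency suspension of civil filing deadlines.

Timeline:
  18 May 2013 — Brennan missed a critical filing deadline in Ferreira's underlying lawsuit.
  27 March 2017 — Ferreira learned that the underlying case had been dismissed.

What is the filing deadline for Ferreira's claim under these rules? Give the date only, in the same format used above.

27 March 2020

Under the discovery rule, the claim accrued on 27 March 2017, when Ferreira discovered the injury — not on the 18 May 2013 date of the underlying act.
Adding the 3 years base period to 27 March 2017 gives a deadline of 27 March 2020, before any tolling.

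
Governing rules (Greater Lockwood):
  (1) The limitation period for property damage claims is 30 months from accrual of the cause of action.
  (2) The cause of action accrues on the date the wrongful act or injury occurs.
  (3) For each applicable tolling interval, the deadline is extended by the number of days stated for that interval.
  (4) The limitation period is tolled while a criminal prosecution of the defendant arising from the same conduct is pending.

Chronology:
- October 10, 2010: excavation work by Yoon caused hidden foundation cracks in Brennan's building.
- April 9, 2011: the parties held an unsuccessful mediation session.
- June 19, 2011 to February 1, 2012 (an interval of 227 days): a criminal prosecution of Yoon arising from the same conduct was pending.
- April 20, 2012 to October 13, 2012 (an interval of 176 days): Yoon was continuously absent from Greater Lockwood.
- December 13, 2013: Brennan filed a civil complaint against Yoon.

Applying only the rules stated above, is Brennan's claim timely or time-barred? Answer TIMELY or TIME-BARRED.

TIME-BARRED

The cause of action accrued on October 10, 2010, the date of the act.
30 months from October 10, 2010 is April 10, 2013.
The period was tolled for 227 days by the pending criminal prosecution (June 19, 2011 to February 1, 2012), pushing the deadline to November 23, 2013.
Although the defendant's absence ran from April 20, 2012 to October 13, 2012, the stated rules do not make that a tolling event, so it is disregarded.
None of the other events listed affects the running of the period under the stated rules.
The December 13, 2013 filing falls after the November 23, 2013 deadline; the claim is time-barred.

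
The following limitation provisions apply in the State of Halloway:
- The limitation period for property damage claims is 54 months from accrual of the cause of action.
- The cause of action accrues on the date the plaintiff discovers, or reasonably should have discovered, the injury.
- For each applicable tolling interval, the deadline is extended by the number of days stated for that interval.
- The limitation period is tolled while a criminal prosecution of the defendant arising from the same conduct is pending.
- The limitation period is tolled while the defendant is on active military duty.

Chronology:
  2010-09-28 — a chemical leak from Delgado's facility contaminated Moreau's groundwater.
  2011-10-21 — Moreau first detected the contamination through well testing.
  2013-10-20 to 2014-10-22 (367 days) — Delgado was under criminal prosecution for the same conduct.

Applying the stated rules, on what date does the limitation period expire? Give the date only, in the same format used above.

2017-04-23

The claim did not accrue until Moreau discovered the injury on 2011-10-21; the 2010-09-28 act date does not start the clock under the stated rule.
54 months from 2011-10-21 is 2016-04-21.
Because the pending criminal prosecution ran from 2013-10-20 to 2014-10-22, the deadline is extended by 367 days to 2017-04-23.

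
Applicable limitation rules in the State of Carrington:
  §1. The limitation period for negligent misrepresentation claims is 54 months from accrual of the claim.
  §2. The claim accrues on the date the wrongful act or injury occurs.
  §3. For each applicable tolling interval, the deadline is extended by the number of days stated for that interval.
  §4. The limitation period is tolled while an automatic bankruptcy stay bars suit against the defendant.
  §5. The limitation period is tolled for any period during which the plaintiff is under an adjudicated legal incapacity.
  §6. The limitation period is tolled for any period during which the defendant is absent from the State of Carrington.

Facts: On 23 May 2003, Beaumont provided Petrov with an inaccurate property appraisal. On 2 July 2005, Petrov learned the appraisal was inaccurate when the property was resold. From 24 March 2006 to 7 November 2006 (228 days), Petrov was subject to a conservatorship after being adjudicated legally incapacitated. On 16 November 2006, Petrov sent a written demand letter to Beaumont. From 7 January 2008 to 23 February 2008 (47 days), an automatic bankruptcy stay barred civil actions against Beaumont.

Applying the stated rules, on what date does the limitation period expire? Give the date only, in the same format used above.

Accrual is governed by the date of the act, so the period began to run on 23 May 2003; the later discovery on 2 July 2005 is irrelevant under the stated rule.
54 months from 23 May 2003 is 23 November 2007.
Because the plaintiff's legal incapacity ran from 24 March 2006 to 7 November 2006, the deadline is extended by 228 days to 8 July 2008.
The automatic bankruptcy stay from 7 January 2008 to 23 February 2008 tolled the period for 47 days, extending the deadline to 24 August 2008.
None of the other events listed affects the running of the period under the stated rules.

24 August 2008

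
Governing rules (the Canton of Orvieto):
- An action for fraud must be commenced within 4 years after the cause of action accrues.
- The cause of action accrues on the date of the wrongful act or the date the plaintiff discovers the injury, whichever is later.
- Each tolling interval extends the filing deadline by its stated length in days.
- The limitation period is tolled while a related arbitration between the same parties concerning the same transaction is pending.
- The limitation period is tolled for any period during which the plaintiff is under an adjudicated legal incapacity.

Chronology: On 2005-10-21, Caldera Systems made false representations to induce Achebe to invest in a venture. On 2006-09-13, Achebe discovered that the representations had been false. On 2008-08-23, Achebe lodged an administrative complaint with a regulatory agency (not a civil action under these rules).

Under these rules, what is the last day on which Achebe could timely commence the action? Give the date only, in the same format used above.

Taking the later of the act (2005-10-21) and discovery (2006-09-13), the claim accrued on 2006-09-13.
The untolled deadline — 4 years after 2006-09-13 — is 2010-09-13.
None of the other events listed affects the running of the period under the stated rules.

2010-09-13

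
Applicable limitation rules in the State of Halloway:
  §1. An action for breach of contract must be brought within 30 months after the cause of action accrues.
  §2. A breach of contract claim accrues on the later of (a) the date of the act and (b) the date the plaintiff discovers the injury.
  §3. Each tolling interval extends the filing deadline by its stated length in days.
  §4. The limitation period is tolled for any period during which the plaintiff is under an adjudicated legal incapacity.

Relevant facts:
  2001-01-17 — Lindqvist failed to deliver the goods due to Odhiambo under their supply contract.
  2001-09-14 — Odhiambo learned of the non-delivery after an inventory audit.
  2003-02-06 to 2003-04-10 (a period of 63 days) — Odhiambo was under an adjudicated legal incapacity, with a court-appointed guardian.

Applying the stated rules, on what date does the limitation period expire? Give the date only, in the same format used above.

Taking the later of the act (2001-01-17) and discovery (2001-09-14), the claim accrued on 2001-09-14.
Adding the 30 months base period to 2001-09-14 gives a deadline of 2004-03-14, before any tolling.
The period was tolled for 63 days by the plaintiff's legal incapacity (2003-02-06 to 2003-04-10), pushing the deadline to 2004-05-16.

2004-05-16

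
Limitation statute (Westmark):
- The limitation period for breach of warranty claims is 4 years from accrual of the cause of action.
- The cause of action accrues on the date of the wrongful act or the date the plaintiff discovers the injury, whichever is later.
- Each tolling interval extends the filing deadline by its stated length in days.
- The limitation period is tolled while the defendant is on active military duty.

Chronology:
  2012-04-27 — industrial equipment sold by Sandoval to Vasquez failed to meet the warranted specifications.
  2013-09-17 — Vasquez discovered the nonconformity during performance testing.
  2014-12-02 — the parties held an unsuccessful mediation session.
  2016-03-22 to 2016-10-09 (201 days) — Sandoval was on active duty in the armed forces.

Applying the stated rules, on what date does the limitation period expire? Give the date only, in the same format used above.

Because discovery on 2013-09-17 post-dates the 2012-04-27 act, accrual under the later-of rule falls on 2013-09-17.
Adding the 4 years base period to 2013-09-17 gives a deadline of 2017-09-17, before any tolling.
Because the defendant's active military service ran from 2016-03-22 to 2016-10-09, the deadline is extended by 201 days to 2018-04-06.
None of the other events listed affects the running of the period under the stated rules.

2018-04-06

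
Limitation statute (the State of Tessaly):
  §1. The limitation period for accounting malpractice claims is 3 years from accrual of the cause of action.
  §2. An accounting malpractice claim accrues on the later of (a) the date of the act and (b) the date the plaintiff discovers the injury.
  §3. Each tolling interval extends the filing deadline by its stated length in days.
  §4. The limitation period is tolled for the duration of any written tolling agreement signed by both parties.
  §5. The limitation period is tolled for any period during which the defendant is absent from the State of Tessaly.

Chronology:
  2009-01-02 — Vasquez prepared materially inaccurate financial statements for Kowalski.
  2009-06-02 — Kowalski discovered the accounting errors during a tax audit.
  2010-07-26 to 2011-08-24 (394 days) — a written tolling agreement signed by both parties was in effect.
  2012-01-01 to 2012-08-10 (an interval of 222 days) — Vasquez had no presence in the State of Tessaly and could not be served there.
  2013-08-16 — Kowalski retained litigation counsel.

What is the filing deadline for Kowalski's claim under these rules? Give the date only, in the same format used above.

2014-02-08

The claim accrued on 2009-06-02 — the later of the 2009-01-02 act and the 2009-06-02 discovery.
Adding the 3 years base period to 2009-06-02 gives a deadline of 2012-06-02, before any tolling.
The period was tolled for 394 days by the written tolling agreement (2010-07-26 to 2011-08-24), pushing the deadline to 2013-07-01.
Because the defendant's absence from the jurisdiction ran from 2012-01-01 to 2012-08-10, the deadline is extended by 222 days to 2014-02-08.
Nothing else in the chronology tolls or restarts the period.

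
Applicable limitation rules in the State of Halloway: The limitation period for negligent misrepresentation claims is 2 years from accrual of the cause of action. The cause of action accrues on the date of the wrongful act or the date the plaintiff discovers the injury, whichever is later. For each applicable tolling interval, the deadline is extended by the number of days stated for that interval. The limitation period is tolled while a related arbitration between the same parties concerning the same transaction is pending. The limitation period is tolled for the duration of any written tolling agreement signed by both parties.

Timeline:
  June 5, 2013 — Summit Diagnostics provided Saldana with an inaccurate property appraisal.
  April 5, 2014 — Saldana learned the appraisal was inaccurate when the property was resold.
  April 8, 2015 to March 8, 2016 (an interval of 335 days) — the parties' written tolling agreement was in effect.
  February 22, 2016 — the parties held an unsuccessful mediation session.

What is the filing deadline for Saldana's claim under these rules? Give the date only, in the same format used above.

March 6, 2017

Taking the later of the act (June 5, 2013) and discovery (April 5, 2014), the claim accrued on April 5, 2014.
The untolled deadline — 2 years after April 5, 2014 — is April 5, 2016.
Because the written tolling agreement ran from April 8, 2015 to March 8, 2016, the deadline is extended by 335 days to March 6, 2017.
The other events in the timeline have no effect on the limitation period under the stated rules.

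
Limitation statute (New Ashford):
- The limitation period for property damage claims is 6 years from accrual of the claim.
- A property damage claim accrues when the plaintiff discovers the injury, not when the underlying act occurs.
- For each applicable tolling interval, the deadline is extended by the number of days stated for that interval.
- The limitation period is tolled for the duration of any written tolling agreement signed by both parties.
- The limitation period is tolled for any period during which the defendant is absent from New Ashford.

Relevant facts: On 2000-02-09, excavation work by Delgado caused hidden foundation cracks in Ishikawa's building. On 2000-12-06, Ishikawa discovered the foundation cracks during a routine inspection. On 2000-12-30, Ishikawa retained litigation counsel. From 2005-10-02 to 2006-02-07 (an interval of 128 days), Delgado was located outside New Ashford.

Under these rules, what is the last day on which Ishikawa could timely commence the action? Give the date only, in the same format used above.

The claim did not accrue until Ishikawa discovered the injury on 2000-12-06; the 2000-02-09 act date does not start the clock under the stated rule.
6 years from 2000-12-06 is 2006-12-06.
Because the defendant's absence from the jurisdiction ran from 2005-10-02 to 2006-02-07, the deadline is extended by 128 days to 2007-04-13.
None of the other events listed affects the running of the period under the stated rules.

2007-04-13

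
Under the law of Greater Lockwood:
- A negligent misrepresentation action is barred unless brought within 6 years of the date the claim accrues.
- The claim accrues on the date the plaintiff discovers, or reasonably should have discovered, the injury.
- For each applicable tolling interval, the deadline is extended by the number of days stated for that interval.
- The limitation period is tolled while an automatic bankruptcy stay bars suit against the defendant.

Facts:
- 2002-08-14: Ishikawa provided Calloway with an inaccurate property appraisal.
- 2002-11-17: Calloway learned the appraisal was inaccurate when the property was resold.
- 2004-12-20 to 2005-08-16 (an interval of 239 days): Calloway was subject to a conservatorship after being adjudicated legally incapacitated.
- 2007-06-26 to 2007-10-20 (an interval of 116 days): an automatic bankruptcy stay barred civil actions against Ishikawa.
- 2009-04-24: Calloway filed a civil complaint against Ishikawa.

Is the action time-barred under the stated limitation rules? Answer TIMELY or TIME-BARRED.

TIME-BARRED

Accrual is tied to discovery, so the period began on 2002-11-17 rather than on 2002-08-14 when the act occurred.
Adding the 6 years base period to 2002-11-17 gives a deadline of 2008-11-17, before any tolling.
The automatic bankruptcy stay from 2007-06-26 to 2007-10-20 tolled the period for 116 days, extending the deadline to 2009-03-13.
Although the plaintiff's incapacity ran from 2004-12-20 to 2005-08-16, the stated rules do not make that a tolling event, so it is disregarded.
Filing on 2009-04-24 missed the 2009-03-13 deadline — the action is time-barred.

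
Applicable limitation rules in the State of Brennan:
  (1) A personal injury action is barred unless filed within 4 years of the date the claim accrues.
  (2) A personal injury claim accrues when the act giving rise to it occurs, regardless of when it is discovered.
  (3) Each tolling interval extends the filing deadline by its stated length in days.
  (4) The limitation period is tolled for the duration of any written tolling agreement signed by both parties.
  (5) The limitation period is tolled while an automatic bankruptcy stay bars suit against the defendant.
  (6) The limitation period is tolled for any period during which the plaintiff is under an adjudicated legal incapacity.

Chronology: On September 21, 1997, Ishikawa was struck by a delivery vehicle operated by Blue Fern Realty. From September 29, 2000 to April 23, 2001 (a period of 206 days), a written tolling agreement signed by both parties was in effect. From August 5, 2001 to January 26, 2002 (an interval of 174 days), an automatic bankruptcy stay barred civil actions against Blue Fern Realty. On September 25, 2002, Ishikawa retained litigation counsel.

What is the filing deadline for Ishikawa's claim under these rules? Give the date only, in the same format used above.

The claim accrued on September 21, 1997, when the wrongful act occurred.
Adding the 4 years base period to September 21, 1997 gives a deadline of September 21, 2001, before any tolling.
The period was tolled for 206 days by the written tolling agreement (September 29, 2000 to April 23, 2001), pushing the deadline to April 15, 2002.
The period was tolled for 174 days by the automatic bankruptcy stay (August 5, 2001 to January 26, 2002), pushing the deadline to October 6, 2002.
None of the other events listed affects the running of the period under the stated rules.

October 6, 2002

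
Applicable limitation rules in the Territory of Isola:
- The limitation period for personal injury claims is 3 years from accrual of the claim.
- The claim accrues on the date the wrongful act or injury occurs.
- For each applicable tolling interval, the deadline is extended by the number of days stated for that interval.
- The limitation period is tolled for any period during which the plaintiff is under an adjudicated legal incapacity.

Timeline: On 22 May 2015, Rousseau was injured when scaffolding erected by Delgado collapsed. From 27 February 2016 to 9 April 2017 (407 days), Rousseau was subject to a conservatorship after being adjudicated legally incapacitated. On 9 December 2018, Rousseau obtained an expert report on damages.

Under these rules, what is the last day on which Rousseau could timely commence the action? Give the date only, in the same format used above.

3 July 2019

The limitation period began to run on 22 May 2015.
The untolled deadline — 3 years after 22 May 2015 — is 22 May 2018.
The period was tolled for 407 days by the plaintiff's legal incapacity (27 February 2016 to 9 April 2017), pushing the deadline to 3 July 2019.
Nothing else in the chronology tolls or restarts the period.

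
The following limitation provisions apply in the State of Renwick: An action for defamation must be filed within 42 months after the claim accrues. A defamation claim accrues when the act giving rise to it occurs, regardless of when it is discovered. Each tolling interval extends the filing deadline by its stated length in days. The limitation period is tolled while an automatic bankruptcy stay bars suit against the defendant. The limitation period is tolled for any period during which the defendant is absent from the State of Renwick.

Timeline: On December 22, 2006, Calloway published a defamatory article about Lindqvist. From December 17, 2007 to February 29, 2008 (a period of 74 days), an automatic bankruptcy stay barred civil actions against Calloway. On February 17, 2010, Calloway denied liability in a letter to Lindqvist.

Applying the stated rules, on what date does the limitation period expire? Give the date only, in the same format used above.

The limitation period began to run on December 22, 2006.
Adding the 42 months base period to December 22, 2006 gives a deadline of June 22, 2010, before any tolling.
Because the automatic bankruptcy stay ran from December 17, 2007 to February 29, 2008, the deadline is extended by 74 days to September 4, 2010.
Nothing else in the chronology tolls or restarts the period.

September 4, 2010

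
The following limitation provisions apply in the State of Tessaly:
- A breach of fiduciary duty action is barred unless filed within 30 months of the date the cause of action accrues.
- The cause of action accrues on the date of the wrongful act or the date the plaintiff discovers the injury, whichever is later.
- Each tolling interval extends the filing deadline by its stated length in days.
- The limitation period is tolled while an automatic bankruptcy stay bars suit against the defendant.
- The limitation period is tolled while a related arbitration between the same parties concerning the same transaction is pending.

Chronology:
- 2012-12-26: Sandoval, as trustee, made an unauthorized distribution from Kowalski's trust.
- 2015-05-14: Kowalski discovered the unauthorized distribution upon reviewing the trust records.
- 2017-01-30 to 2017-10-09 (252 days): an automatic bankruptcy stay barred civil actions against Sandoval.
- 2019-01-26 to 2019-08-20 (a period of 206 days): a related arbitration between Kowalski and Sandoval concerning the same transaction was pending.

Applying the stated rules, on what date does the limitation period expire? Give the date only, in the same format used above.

Taking the later of the act (2012-12-26) and discovery (2015-05-14), the claim accrued on 2015-05-14.
30 months from 2015-05-14 is 2017-11-14.
The period was tolled for 252 days by the automatic bankruptcy stay (2017-01-30 to 2017-10-09), pushing the deadline to 2018-07-24.
By the time the pending related arbitration began on 2019-01-26, the limitation period had already expired on 2018-07-24; that interval cannot revive it.

2018-07-24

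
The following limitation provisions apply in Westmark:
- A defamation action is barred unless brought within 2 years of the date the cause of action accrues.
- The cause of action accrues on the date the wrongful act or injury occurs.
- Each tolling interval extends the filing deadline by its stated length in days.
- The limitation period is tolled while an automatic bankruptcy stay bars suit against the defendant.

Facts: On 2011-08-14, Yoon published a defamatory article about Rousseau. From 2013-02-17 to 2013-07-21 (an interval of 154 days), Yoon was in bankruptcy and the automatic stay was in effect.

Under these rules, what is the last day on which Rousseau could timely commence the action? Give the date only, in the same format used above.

The limitation period began to run on 2011-08-14.
The untolled deadline — 2 years after 2011-08-14 — is 2013-08-14.
The period was tolled for 154 days by the automatic bankruptcy stay (2013-02-17 to 2013-07-21), pushing the deadline to 2014-01-15.

2014-01-15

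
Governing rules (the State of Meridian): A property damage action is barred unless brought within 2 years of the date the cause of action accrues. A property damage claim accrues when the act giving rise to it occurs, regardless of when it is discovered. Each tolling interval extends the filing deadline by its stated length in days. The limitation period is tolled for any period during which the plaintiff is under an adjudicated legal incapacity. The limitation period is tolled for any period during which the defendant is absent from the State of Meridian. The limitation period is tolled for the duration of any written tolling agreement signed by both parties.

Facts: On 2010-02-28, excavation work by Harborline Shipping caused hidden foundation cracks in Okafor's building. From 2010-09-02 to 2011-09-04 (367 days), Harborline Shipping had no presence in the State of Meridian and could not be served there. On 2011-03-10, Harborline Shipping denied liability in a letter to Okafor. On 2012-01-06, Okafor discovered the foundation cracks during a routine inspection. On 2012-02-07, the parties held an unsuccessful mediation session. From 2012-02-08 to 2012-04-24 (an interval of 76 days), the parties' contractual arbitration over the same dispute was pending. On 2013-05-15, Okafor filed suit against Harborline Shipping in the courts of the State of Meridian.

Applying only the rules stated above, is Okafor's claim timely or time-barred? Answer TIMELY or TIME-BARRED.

Accrual is governed by the date of the act, so the period began to run on 2010-02-28; the later discovery on 2012-01-06 is irrelevant under the stated rule.
Adding the 2 years base period to 2010-02-28 gives a deadline of 2012-02-28, before any tolling.
The defendant's absence from the jurisdiction from 2010-09-02 to 2011-09-04 tolled the period for 367 days, extending the deadline to 2013-03-01.
Although a pending arbitration ran from 2012-02-08 to 2012-04-24, the stated rules do not make that a tolling event, so it is disregarded.
None of the other events listed affects the running of the period under the stated rules.
The 2013-05-15 filing falls after the 2013-03-01 deadline; the claim is time-barred.

TIME-BARRED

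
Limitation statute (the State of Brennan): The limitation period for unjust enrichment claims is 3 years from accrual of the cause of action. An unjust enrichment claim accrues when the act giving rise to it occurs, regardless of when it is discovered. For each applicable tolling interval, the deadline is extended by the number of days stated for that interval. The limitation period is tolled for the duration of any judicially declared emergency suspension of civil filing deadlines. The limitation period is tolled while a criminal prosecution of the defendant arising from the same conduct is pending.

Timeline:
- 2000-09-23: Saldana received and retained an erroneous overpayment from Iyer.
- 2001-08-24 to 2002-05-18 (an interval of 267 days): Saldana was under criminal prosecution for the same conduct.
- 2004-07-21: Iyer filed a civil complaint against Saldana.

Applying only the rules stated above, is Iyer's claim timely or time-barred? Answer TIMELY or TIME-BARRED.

The claim accrued on 2000-09-23, when the wrongful act occurred.
The untolled deadline — 3 years after 2000-09-23 — is 2003-09-23.
The period was tolled for 267 days by the pending criminal prosecution (2001-08-24 to 2002-05-18), pushing the deadline to 2004-06-16.
Iyer filed on 2004-07-21, after the 2004-06-16 deadline, so the action is time-barred.

TIME-BARRED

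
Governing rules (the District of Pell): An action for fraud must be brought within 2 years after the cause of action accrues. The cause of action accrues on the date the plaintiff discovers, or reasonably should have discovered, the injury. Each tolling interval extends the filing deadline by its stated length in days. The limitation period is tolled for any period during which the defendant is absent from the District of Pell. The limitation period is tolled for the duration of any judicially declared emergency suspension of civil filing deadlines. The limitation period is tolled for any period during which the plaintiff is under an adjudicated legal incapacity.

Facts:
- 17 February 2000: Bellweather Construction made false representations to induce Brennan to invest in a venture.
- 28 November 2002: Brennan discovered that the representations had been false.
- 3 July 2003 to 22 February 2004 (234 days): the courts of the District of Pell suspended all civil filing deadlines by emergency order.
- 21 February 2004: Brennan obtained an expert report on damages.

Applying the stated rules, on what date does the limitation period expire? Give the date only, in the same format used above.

Under the discovery rule, the claim accrued on 28 November 2002, when Brennan discovered the injury — not on the 17 February 2000 date of the underlying act.
Adding the 2 years base period to 28 November 2002 gives a deadline of 28 November 2004, before any tolling.
The emergency suspension of filing deadlines from 3 July 2003 to 22 February 2004 tolled the period for 234 days, extending the deadline to 20 July 2005.
Nothing else in the chronology tolls or restarts the period.

20 July 2005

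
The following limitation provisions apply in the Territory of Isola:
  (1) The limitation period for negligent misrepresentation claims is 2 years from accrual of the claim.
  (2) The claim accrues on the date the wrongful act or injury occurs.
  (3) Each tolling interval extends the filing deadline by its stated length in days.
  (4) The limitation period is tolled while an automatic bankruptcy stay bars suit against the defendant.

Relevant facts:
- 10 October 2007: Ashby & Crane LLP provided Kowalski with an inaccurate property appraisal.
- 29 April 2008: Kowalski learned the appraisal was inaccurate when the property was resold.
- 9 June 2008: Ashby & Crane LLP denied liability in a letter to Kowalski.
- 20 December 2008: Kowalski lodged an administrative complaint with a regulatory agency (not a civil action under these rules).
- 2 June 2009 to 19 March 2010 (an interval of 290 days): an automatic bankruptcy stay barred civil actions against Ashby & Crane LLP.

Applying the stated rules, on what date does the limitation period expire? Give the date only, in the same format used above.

27 July 2010

Because the rule ties accrual to occurrence, the claim accrued on 10 October 2007, not on the 29 April 2008 discovery date.
2 years from 10 October 2007 is 10 October 2009.
The automatic bankruptcy stay from 2 June 2009 to 19 March 2010 tolled the period for 290 days, extending the deadline to 27 July 2010.
None of the other events listed affects the running of the period under the stated rules.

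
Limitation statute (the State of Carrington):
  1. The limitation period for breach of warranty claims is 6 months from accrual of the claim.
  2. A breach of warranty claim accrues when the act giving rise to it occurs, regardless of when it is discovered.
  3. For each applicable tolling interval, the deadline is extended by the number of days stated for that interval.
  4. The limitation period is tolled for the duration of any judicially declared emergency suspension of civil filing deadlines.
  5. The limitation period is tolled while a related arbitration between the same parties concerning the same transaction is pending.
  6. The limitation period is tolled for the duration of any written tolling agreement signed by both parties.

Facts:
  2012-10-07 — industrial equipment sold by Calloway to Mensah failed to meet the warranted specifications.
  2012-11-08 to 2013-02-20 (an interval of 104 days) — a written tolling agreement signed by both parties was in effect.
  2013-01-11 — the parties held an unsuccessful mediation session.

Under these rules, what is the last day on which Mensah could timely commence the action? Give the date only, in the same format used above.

2013-07-20

The limitation period began to run on 2012-10-07.
The untolled deadline — 6 months after 2012-10-07 — is 2013-04-07.
Because the written tolling agreement ran from 2012-11-08 to 2013-02-20, the deadline is extended by 104 days to 2013-07-20.
The other events in the timeline have no effect on the limitation period under the stated rules.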